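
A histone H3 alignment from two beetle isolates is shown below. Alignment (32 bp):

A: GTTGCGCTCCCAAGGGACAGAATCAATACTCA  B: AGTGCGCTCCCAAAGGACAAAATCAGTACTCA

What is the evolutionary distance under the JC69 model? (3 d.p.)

0.175

The sequences differ at 5 of 32 sites (1, 2, 14, 20, 26), so p = 5/32 = 0.15625.
d = −(3/4) ln(1 − 4p/3) = −0.75 ln(1 − 0.208333) = −0.75 ln(0.791667)
  = −0.75 × (-0.233614) = 0.175211 substitutions/site.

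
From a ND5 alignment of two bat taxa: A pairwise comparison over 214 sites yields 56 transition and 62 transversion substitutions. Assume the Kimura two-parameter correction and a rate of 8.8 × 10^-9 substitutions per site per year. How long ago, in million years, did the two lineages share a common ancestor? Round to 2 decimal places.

59.95

P = 56/214 ≈ 0.261682 and Q = 62/214 ≈ 0.28972.
Under the Kimura two-parameter model, d = −½ ln(1 − 2P − Q) − ¼ ln(1 − 2Q).
1 − 2P − Q = 0.186916, giving −½ ln(0.186916) = 0.838548.
1 − 2Q = 0.42056, giving −¼ ln(0.42056) = 0.216542.
d = 0.838548 + 0.216542 = 1.055090.
Under a molecular clock d = 2μt, so t = d/(2μ) = 1.055090 / (2 × 8.8 × 10^-9) = 59.95 million years.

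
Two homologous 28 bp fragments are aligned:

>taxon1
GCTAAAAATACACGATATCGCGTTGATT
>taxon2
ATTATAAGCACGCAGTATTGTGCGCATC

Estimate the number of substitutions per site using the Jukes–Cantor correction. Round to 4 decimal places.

The sequences differ at 14 of 28 sites, so p = 14/28 = 0.5.
d = −(3/4) ln(1 − 4p/3) = −0.75 ln(1 − 0.666667) = −0.75 ln(0.333333)
  = −0.75 × (-1.098613) = 0.823960 substitutions/site.

0.8240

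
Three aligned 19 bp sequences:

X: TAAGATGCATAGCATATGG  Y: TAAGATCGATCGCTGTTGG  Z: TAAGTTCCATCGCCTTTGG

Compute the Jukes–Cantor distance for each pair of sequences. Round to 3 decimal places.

X–Y: 6/19 sites differ → p ≈ 0.315789, d = −0.75 ln(1 − 0.421052) = 0.409907 ≈ 0.410.
X–Z: 5/19 sites differ → p ≈ 0.263158, d = −0.75 ln(1 − 0.350877) = 0.324100 ≈ 0.324.
Y–Z: 4/19 sites differ → p ≈ 0.210526, d = −0.75 ln(1 − 0.280701) = 0.247109 ≈ 0.247.

d(X,Y) = 0.410, d(X,Z) = 0.324, d(Y,Z) = 0.247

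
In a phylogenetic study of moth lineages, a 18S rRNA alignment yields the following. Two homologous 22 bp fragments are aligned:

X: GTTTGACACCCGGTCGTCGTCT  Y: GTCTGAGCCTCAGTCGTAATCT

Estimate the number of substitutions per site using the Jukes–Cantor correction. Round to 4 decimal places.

0.4141

The sequences differ at 7 of 22 sites (3, 7, 8, 10, 12, 18, 19), so p = 7/22 ≈ 0.318182.
d = −(3/4) ln(1 − 4p/3) = −0.75 ln(1 − 0.424243) = −0.75 ln(0.575757)
  = −0.75 × (-0.552070) = 0.414053 substitutions/site.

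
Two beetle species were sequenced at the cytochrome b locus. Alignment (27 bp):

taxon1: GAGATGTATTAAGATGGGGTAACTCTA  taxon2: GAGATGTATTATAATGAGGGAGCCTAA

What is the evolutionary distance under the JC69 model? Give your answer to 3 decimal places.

The sequences differ at 8 of 27 sites (12, 13, 17, 20, 22, 24, 25, 26), so p = 8/27 ≈ 0.296296.
d = −(3/4) ln(1 − 4p/3) = −0.75 ln(1 − 0.395061) = −0.75 ln(0.604939)
  = −0.75 × (-0.502628) = 0.376971 substitutions/site.

0.377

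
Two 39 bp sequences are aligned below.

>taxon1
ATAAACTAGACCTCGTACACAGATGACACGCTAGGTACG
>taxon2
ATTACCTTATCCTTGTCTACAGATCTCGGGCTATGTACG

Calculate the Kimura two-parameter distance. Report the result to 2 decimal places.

0.44

Of 39 sites, 4 differences are transitions and 9 are transversions, so P = 4/39 ≈ 0.102564 and Q = 9/39 ≈ 0.230769.
Under the Kimura two-parameter model, d = −½ ln(1 − 2P − Q) − ¼ ln(1 − 2Q).
1 − 2P − Q = 0.564103, giving −½ ln(0.564103) = 0.286259.
1 − 2Q = 0.538462, giving −¼ ln(0.538462) = 0.154760.
d = 0.286259 + 0.154760 = 0.441019.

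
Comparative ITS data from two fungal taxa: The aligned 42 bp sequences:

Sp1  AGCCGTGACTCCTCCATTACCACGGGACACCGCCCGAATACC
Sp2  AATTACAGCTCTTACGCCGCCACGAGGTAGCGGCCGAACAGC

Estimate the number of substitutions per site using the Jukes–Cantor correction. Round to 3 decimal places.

0.756

The sequences differ at 20 of 42 sites, so p = 20/42 ≈ 0.47619.
d = −(3/4) ln(1 − 4p/3) = −0.75 ln(1 − 0.63492) = −0.75 ln(0.36508)
  = −0.75 × (-1.007639) = 0.755729 substitutions/site.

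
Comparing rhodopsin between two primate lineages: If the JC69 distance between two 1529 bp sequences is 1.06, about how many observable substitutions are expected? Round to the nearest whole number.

868

Invert JC69: p = (3/4)(1 − e^(−4d/3)) = 0.75 × (1 − e^(-1.413333)) = 0.75 × (1 − 0.243331) = 0.567502.
Expected differing sites = pL ≈ 0.567502 × 1529 = 867.710558 ≈ 868.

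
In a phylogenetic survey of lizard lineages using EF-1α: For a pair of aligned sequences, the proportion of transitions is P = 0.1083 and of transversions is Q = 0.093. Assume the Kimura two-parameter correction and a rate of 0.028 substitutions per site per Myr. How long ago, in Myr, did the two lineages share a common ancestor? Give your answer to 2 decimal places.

4.23

Under the Kimura two-parameter model, d = −½ ln(1 − 2P − Q) − ¼ ln(1 − 2Q).
1 − 2P − Q = 0.6904, giving −½ ln(0.6904) = 0.185242.
1 − 2Q = 0.814, giving −¼ ln(0.814) = 0.051449.
d = 0.185242 + 0.051449 = 0.236691.
Under a molecular clock d = 2μt, so t = d/(2μ) = 0.236691 / (2 × 0.028) = 4.23 Myr.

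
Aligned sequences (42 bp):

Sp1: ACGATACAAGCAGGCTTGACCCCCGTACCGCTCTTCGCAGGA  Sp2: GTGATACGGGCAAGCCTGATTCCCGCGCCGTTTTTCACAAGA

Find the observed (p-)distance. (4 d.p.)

0.3333

The sequences differ at 14 of 42 positions.
p = 14/42 = 0.333333… ≈ 0.3333 (to 4 d.p.).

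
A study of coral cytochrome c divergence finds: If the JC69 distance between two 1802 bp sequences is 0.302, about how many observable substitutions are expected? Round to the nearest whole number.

Invert JC69: p = (3/4)(1 − e^(−4d/3)) = 0.75 × (1 − e^(-0.402667)) = 0.75 × (1 − 0.668535) = 0.248599.
Expected differing sites = pL ≈ 0.248599 × 1802 = 447.975398 ≈ 448.

448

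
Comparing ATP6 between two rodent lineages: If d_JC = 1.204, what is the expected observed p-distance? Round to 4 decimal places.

0.5994

p = (3/4)(1 − e^(−4d/3)) = 0.75 × (1 − e^(-1.605333)) = 0.75 × (1 − 0.200823) = 0.599383.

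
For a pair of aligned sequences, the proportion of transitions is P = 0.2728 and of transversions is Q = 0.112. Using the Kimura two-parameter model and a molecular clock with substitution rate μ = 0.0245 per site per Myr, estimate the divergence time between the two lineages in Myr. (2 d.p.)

Under the Kimura two-parameter model, d = −½ ln(1 − 2P − Q) − ¼ ln(1 − 2Q).
1 − 2P − Q = 0.3424, giving −½ ln(0.3424) = 0.535888.
1 − 2Q = 0.776, giving −¼ ln(0.776) = 0.063401.
d = 0.535888 + 0.063401 = 0.599289.
Under a molecular clock d = 2μt, so t = d/(2μ) = 0.599289 / (2 × 0.0245) = 12.23 Myr.

12.23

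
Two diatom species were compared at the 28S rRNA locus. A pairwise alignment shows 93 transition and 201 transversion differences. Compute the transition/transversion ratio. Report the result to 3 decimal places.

0.463

R = 93/201 = 0.462686… ≈ 0.463 (to 3 d.p.).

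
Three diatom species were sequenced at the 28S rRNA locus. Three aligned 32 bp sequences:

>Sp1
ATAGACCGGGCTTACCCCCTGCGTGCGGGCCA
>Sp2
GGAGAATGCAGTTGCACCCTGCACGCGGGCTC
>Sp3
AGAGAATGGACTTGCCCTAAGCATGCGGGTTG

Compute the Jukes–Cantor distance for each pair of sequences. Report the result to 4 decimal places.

Sp1–Sp2: 13/32 sites differ → p = 0.40625, d = −0.75 ln(1 − 0.541667) = 0.585119 ≈ 0.5851.
Sp1–Sp3: 12/32 sites differ → p = 0.375, d = −0.75 ln(1 − 0.5) = 0.519860 ≈ 0.5199.
Sp2–Sp3: 10/32 sites differ → p = 0.3125, d = −0.75 ln(1 − 0.416667) = 0.404248 ≈ 0.4042.

d(Sp1,Sp2) = 0.5851, d(Sp1,Sp3) = 0.5199, d(Sp2,Sp3) = 0.4042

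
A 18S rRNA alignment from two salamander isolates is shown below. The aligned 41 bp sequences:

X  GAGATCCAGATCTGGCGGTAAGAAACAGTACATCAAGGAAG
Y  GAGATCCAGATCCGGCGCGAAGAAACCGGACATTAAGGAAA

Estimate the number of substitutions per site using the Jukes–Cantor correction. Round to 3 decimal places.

The sequences differ at 7 of 41 sites (13, 18, 19, 27, 29, 34, 41), so p = 7/41 ≈ 0.170732.
d = −(3/4) ln(1 − 4p/3) = −0.75 ln(1 − 0.227643) = −0.75 ln(0.772357)
  = −0.75 × (-0.258308) = 0.193731 substitutions/site.

0.194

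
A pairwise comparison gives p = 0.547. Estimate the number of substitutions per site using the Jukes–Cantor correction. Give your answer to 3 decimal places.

0.980

d = −(3/4) ln(1 − 4p/3) = −0.75 ln(1 − 0.729333) = −0.75 ln(0.270667)
  = −0.75 × (-1.306866) = 0.980150 substitutions/site.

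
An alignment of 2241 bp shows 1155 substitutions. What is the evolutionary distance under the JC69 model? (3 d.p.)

p = 1155/2241 ≈ 0.515395.
d = −(3/4) ln(1 − 4p/3) = −0.75 ln(1 − 0.687193) = −0.75 ln(0.312807)
  = −0.75 × (-1.162169) = 0.871627 substitutions/site.

0.872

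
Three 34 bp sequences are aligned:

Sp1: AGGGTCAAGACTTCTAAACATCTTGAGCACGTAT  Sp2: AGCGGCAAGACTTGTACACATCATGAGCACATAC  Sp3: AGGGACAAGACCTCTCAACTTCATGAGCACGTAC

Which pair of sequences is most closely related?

Sp1 and Sp3

Sp1–Sp2: 7/34 differ, p = 0.206, d = 0.241.
Sp1–Sp3: 6/34 differ, p = 0.176, d = 0.201.
Sp2–Sp3: 8/34 differ, p = 0.235, d = 0.282.
The smallest distance is between Sp1 and Sp3.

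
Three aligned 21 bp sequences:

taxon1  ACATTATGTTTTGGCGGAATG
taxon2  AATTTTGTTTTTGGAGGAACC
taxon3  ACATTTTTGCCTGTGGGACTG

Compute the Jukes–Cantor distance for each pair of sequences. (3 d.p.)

taxon1–taxon2: 8/21 sites differ → p ≈ 0.380952, d = −0.75 ln(1 − 0.507936) = 0.531860 ≈ 0.532.
taxon1–taxon3: 8/21 sites differ → p ≈ 0.380952, d = −0.75 ln(1 − 0.507936) = 0.531860 ≈ 0.532.
taxon2–taxon3: 11/21 sites differ → p ≈ 0.52381, d = −0.75 ln(1 − 0.698413) = 0.899023 ≈ 0.899.

d(taxon1,taxon2) = 0.532, d(taxon1,taxon3) = 0.532, d(taxon2,taxon3) = 0.899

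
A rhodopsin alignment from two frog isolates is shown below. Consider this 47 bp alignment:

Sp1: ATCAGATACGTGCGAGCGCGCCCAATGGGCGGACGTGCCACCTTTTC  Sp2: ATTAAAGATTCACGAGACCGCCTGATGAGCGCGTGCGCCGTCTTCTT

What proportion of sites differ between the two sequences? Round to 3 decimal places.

0.426

The sequences differ at 20 of 47 positions.
p = 20/47 = 0.425531… ≈ 0.426 (to 3 d.p.).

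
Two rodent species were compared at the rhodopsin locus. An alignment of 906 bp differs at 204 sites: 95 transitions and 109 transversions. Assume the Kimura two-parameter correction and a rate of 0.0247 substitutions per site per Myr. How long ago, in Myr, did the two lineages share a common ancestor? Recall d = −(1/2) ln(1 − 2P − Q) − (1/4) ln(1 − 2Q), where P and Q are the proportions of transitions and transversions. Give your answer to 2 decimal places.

P = 95/906 ≈ 0.104857 and Q = 109/906 ≈ 0.120309.
Under the Kimura two-parameter model, d = −½ ln(1 − 2P − Q) − ¼ ln(1 − 2Q).
1 − 2P − Q = 0.669977, giving −½ ln(0.669977) = 0.200256.
1 − 2Q = 0.759382, giving −¼ ln(0.759382) = 0.068813.
d = 0.200256 + 0.068813 = 0.269069.
Under a molecular clock d = 2μt, so t = d/(2μ) = 0.269069 / (2 × 0.0247) = 5.45 Myr.

5.45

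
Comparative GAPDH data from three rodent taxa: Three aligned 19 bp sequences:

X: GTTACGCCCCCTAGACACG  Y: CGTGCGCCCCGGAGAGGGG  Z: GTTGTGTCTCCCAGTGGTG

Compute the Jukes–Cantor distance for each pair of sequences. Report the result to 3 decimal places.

X–Y: 8/19 sites differ → p ≈ 0.421053, d = −0.75 ln(1 − 0.561404) = 0.618132 ≈ 0.618.
X–Z: 9/19 sites differ → p ≈ 0.473684, d = −0.75 ln(1 − 0.631579) = 0.748897 ≈ 0.749.
Y–Z: 9/19 sites differ → p ≈ 0.473684, d = −0.75 ln(1 − 0.631579) = 0.748897 ≈ 0.749.

d(X,Y) = 0.618, d(X,Z) = 0.749, d(Y,Z) = 0.749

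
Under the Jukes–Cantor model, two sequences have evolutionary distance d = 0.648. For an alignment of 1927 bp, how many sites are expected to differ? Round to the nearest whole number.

Invert JC69: p = (3/4)(1 − e^(−4d/3)) = 0.75 × (1 − e^(-0.864)) = 0.75 × (1 − 0.421473) = 0.433895.
Expected differing sites = pL ≈ 0.433895 × 1927 = 836.115665 ≈ 836.

836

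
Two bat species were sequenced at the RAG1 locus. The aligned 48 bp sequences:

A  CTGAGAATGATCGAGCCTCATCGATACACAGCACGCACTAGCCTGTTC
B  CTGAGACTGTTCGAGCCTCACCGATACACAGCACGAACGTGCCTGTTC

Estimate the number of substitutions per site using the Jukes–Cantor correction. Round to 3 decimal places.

The sequences differ at 6 of 48 sites (7, 10, 21, 36, 39, 40), so p = 6/48 = 0.125.
d = −(3/4) ln(1 − 4p/3) = −0.75 ln(1 − 0.166667) = −0.75 ln(0.833333)
  = −0.75 × (-0.182322) = 0.136742 substitutions/site.

0.137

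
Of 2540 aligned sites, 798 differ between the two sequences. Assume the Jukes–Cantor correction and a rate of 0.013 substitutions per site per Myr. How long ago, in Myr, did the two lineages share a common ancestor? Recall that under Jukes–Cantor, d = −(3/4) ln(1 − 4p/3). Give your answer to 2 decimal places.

15.66

p = 798/2540 ≈ 0.314173.
d = −(3/4) ln(1 − 4p/3) = −0.75 ln(1 − 0.418897) = −0.75 ln(0.581103)
  = −0.75 × (-0.542827) = 0.407120 substitutions/site.
Under a molecular clock d = 2μt, so t = d/(2μ) = 0.407120 / (2 × 0.013) = 15.66 Myr.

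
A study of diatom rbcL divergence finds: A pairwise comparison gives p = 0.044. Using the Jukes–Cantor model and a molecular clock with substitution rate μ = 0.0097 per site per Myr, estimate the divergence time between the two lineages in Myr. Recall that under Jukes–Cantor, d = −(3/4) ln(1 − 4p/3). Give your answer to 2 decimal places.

d = −(3/4) ln(1 − 4p/3) = −0.75 ln(1 − 0.058667) = −0.75 ln(0.941333)
  = −0.75 × (-0.060458) = 0.045344 substitutions/site.
Under a molecular clock d = 2μt, so t = d/(2μ) = 0.045344 / (2 × 0.0097) = 2.34 Myr.

2.34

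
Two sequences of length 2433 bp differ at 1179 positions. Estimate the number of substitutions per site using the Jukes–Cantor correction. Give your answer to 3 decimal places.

0.779

p = 1179/2433 ≈ 0.484587.
d = −(3/4) ln(1 − 4p/3) = −0.75 ln(1 − 0.646116) = −0.75 ln(0.353884)
  = −0.75 × (-1.038786) = 0.779090 substitutions/site.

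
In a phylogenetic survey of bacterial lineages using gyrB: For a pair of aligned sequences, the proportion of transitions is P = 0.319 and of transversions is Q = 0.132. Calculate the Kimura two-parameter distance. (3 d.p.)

Under the Kimura two-parameter model, d = −½ ln(1 − 2P − Q) − ¼ ln(1 − 2Q).
1 − 2P − Q = 0.23, giving −½ ln(0.23) = 0.734838.
1 − 2Q = 0.736, giving −¼ ln(0.736) = 0.076631.
d = 0.734838 + 0.076631 = 0.811469.

0.811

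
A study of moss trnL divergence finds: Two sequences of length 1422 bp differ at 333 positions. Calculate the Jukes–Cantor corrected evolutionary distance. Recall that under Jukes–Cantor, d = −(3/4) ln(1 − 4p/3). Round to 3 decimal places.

p = 333/1422 ≈ 0.234177.
d = −(3/4) ln(1 − 4p/3) = −0.75 ln(1 − 0.312236) = −0.75 ln(0.687764)
  = −0.75 × (-0.374310) = 0.280733 substitutions/site.

0.281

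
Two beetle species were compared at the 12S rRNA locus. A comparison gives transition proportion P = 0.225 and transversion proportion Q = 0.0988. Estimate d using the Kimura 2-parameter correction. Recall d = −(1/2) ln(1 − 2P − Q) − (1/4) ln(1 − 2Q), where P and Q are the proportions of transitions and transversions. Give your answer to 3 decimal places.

0.453

Under the Kimura two-parameter model, d = −½ ln(1 − 2P − Q) − ¼ ln(1 − 2Q).
1 − 2P − Q = 0.4512, giving −½ ln(0.4512) = 0.397922.
1 − 2Q = 0.8024, giving −¼ ln(0.8024) = 0.055037.
d = 0.397922 + 0.055037 = 0.452959.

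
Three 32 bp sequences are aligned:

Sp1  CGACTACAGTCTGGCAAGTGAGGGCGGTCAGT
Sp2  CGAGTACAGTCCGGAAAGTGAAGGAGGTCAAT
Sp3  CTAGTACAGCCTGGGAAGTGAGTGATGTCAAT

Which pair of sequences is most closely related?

Sp1–Sp2: 6/32 differ, p = 0.188, d = 0.216.
Sp1–Sp3: 8/32 differ, p = 0.250, d = 0.304.
Sp2–Sp3: 7/32 differ, p = 0.219, d = 0.259.
The smallest distance is between Sp1 and Sp2.

Sp1 and Sp2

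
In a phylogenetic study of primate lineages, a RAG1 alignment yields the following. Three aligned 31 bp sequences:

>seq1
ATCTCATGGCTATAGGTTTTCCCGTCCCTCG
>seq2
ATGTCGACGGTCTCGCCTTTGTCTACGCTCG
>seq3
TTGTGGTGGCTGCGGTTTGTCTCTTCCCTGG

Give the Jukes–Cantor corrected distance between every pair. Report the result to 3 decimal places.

seq1–seq2: 14/31 sites differ → p ≈ 0.451613, d = −0.75 ln(1 − 0.602151) = 0.691262 ≈ 0.691.
seq1–seq3: 12/31 sites differ → p ≈ 0.387097, d = −0.75 ln(1 − 0.516129) = 0.544453 ≈ 0.544.
seq2–seq3: 15/31 sites differ → p ≈ 0.483871, d = −0.75 ln(1 − 0.645161) = 0.777068 ≈ 0.777.

d(seq1,seq2) = 0.691, d(seq1,seq3) = 0.544, d(seq2,seq3) = 0.777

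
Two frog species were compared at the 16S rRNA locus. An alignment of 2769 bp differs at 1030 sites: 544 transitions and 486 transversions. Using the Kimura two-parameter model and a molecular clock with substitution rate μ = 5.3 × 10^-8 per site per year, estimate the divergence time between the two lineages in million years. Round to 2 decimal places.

P = 544/2769 ≈ 0.196461 and Q = 486/2769 ≈ 0.175515.
Under the Kimura two-parameter model, d = −½ ln(1 − 2P − Q) − ¼ ln(1 − 2Q).
1 − 2P − Q = 0.431563, giving −½ ln(0.431563) = 0.420171.
1 − 2Q = 0.64897, giving −¼ ln(0.64897) = 0.108092.
d = 0.420171 + 0.108092 = 0.528263.
Under a molecular clock d = 2μt, so t = d/(2μ) = 0.528263 / (2 × 5.3 × 10^-8) = 4.98 million years.

4.98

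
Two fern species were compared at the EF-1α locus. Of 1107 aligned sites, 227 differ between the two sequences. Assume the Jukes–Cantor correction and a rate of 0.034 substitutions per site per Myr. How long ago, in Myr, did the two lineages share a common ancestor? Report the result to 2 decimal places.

p = 227/1107 ≈ 0.205059.
d = −(3/4) ln(1 − 4p/3) = −0.75 ln(1 − 0.273412) = −0.75 ln(0.726588)
  = −0.75 × (-0.319396) = 0.239547 substitutions/site.
Under a molecular clock d = 2μt, so t = d/(2μ) = 0.239547 / (2 × 0.034) = 3.52 Myr.

3.52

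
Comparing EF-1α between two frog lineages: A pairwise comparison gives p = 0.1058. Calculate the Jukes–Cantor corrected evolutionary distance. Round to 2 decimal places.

0.11

d = −(3/4) ln(1 − 4p/3) = −0.75 ln(1 − 0.141067) = −0.75 ln(0.858933)
  = −0.75 × (-0.152064) = 0.114048 substitutions/site.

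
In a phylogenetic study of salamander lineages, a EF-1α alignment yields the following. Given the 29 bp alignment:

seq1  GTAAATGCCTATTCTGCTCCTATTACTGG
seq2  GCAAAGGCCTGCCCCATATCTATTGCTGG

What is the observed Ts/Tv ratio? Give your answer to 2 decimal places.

4.50

Transitions are A↔G and C↔T; transversions are all other mismatches.
Transitions: 9. Transversions: 2.
R = 9/2 = 4.50.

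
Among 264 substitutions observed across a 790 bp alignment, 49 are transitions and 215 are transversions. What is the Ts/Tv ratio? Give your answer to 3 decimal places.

R = 49/215 = 0.227906… ≈ 0.228 (to 3 d.p.).

0.228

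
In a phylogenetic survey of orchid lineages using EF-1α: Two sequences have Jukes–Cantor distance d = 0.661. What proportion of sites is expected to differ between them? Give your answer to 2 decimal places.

p = (3/4)(1 − e^(−4d/3)) = 0.75 × (1 − e^(-0.881333)) = 0.75 × (1 − 0.414230) = 0.439328.

0.44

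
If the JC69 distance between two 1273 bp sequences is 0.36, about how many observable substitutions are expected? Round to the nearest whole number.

Invert JC69: p = (3/4)(1 − e^(−4d/3)) = 0.75 × (1 − e^(-0.48)) = 0.75 × (1 − 0.618783) = 0.285913.
Expected differing sites = pL ≈ 0.285913 × 1273 = 363.967249 ≈ 364.

364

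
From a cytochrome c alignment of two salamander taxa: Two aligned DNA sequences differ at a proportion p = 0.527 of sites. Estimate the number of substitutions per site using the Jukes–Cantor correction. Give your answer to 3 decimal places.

d = −(3/4) ln(1 − 4p/3) = −0.75 ln(1 − 0.702667) = −0.75 ln(0.297333)
  = −0.75 × (-1.212903) = 0.909677 substitutions/site.

0.910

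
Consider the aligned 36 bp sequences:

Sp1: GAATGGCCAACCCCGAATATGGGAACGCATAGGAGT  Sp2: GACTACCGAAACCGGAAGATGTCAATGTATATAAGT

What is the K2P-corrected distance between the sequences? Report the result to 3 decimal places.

0.493

Of 36 sites, 4 differences are transitions and 9 are transversions, so P = 4/36 ≈ 0.111111 and Q = 9/36 = 0.25.
Under the Kimura two-parameter model, d = −½ ln(1 − 2P − Q) − ¼ ln(1 − 2Q).
1 − 2P − Q = 0.527778, giving −½ ln(0.527778) = 0.319540.
1 − 2Q = 0.5, giving −¼ ln(0.5) = 0.173287.
d = 0.319540 + 0.173287 = 0.492827.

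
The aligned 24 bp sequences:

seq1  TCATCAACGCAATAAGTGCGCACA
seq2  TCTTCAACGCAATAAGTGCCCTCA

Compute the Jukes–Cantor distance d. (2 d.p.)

0.14

The sequences differ at 3 of 24 sites (3, 20, 22), so p = 3/24 = 0.125.
d = −(3/4) ln(1 − 4p/3) = −0.75 ln(1 − 0.166667) = −0.75 ln(0.833333)
  = −0.75 × (-0.182322) = 0.136742 substitutions/site.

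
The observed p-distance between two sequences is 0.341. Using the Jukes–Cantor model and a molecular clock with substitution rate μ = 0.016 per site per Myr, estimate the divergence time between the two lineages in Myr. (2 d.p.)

d = −(3/4) ln(1 − 4p/3) = −0.75 ln(1 − 0.454667) = −0.75 ln(0.545333)
  = −0.75 × (-0.606359) = 0.454769 substitutions/site.
Under a molecular clock d = 2μt, so t = d/(2μ) = 0.454769 / (2 × 0.016) = 14.21 Myr.

14.21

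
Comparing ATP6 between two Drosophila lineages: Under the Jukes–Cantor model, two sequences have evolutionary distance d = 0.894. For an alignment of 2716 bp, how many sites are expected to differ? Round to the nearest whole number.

1419

Invert JC69: p = (3/4)(1 − e^(−4d/3)) = 0.75 × (1 − e^(-1.192)) = 0.75 × (1 − 0.303613) = 0.522290.
Expected differing sites = pL ≈ 0.522290 × 2716 = 1418.53964 ≈ 1419.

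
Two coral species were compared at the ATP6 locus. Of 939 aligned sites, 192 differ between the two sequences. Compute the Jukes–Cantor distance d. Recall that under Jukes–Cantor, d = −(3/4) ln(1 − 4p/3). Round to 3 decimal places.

0.239

p = 192/939 ≈ 0.204473.
d = −(3/4) ln(1 − 4p/3) = −0.75 ln(1 − 0.272631) = −0.75 ln(0.727369)
  = −0.75 × (-0.318321) = 0.238741 substitutions/site.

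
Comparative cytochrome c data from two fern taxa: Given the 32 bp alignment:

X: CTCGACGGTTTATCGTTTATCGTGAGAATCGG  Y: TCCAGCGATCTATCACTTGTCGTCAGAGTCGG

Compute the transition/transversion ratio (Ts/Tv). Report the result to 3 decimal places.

10.000

Transitions are A↔G and C↔T; transversions are all other mismatches.
Transitions: 10. Transversions: 1.
R = 10/1 = 10.000.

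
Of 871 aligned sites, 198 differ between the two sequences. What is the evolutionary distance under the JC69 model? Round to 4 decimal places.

0.2708

p = 198/871 ≈ 0.227325.
d = −(3/4) ln(1 − 4p/3) = −0.75 ln(1 − 0.3031) = −0.75 ln(0.6969)
  = −0.75 × (-0.361113) = 0.270835 substitutions/site.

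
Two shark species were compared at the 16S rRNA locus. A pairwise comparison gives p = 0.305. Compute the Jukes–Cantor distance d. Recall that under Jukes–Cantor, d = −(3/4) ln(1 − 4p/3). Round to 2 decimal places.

d = −(3/4) ln(1 − 4p/3) = −0.75 ln(1 − 0.406667) = −0.75 ln(0.593333)
  = −0.75 × (-0.521999) = 0.391499 substitutions/site.

0.39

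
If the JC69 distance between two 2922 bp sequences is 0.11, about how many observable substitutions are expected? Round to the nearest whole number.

Invert JC69: p = (3/4)(1 − e^(−4d/3)) = 0.75 × (1 − e^(-0.146667)) = 0.75 × (1 − 0.863582) = 0.102314.
Expected differing sites = pL ≈ 0.102314 × 2922 = 298.961508 ≈ 299.

299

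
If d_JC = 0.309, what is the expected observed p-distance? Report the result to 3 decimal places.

p = (3/4)(1 − e^(−4d/3)) = 0.75 × (1 − e^(-0.412)) = 0.75 × (1 − 0.662324) = 0.253257.

0.253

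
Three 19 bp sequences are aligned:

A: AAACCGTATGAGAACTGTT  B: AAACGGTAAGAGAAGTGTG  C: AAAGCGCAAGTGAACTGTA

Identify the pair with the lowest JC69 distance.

A–B: 4/19 differ, p = 0.211, d = 0.247.
A–C: 5/19 differ, p = 0.263, d = 0.324.
B–C: 6/19 differ, p = 0.316, d = 0.410.
The smallest distance is between A and B.

A and B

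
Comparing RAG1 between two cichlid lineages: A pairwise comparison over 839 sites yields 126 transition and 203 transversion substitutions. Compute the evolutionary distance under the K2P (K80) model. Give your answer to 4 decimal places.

0.5562

P = 126/839 ≈ 0.150179 and Q = 203/839 ≈ 0.241955.
Under the Kimura two-parameter model, d = −½ ln(1 − 2P − Q) − ¼ ln(1 − 2Q).
1 − 2P − Q = 0.457687, giving −½ ln(0.457687) = 0.390785.
1 − 2Q = 0.51609, giving −¼ ln(0.51609) = 0.165369.
d = 0.390785 + 0.165369 = 0.556154.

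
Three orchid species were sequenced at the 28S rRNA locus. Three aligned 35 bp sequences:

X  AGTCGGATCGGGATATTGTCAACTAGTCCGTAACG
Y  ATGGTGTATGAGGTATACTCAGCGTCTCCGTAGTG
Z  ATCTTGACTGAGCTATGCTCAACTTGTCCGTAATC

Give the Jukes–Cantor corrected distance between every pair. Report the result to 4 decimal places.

X–Y: 17/35 sites differ → p ≈ 0.485714, d = −0.75 ln(1 − 0.647619) = 0.782282 ≈ 0.7823.
X–Z: 13/35 sites differ → p ≈ 0.371429, d = −0.75 ln(1 − 0.495239) = 0.512753 ≈ 0.5128.
Y–Z: 11/35 sites differ → p ≈ 0.314286, d = −0.75 ln(1 − 0.419048) = 0.407315 ≈ 0.4073.

d(X,Y) = 0.7823, d(X,Z) = 0.5128, d(Y,Z) = 0.4073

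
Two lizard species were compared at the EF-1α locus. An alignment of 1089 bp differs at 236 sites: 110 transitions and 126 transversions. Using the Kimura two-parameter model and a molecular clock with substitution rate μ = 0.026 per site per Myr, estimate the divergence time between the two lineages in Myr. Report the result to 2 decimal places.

P = 110/1089 ≈ 0.10101 and Q = 126/1089 ≈ 0.115702.
Under the Kimura two-parameter model, d = −½ ln(1 − 2P − Q) − ¼ ln(1 − 2Q).
1 − 2P − Q = 0.682278, giving −½ ln(0.682278) = 0.191159.
1 − 2Q = 0.768596, giving −¼ ln(0.768596) = 0.065797.
d = 0.191159 + 0.065797 = 0.256956.
Under a molecular clock d = 2μt, so t = d/(2μ) = 0.256956 / (2 × 0.026) = 4.94 Myr.

4.94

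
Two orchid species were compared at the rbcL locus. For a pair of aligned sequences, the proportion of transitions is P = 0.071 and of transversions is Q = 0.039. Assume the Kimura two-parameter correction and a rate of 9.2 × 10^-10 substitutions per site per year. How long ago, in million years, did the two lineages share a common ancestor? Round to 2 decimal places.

Under the Kimura two-parameter model, d = −½ ln(1 − 2P − Q) − ¼ ln(1 − 2Q).
1 − 2P − Q = 0.819, giving −½ ln(0.819) = 0.099836.
1 − 2Q = 0.922, giving −¼ ln(0.922) = 0.020303.
d = 0.099836 + 0.020303 = 0.120139.
Under a molecular clock d = 2μt, so t = d/(2μ) = 0.120139 / (2 × 9.2 × 10^-10) = 65.29 million years.

65.29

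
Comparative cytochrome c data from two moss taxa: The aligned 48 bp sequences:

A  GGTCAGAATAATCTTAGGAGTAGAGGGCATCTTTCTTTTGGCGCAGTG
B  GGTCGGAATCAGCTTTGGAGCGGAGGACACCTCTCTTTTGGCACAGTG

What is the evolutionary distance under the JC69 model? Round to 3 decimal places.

The sequences differ at 10 of 48 sites (5, 10, 12, 16, 21, 22, 27, 30, 33, 43), so p = 10/48 ≈ 0.208333.
d = −(3/4) ln(1 − 4p/3) = −0.75 ln(1 − 0.277777) = −0.75 ln(0.722223)
  = −0.75 × (-0.325421) = 0.244066 substitutions/site.

0.244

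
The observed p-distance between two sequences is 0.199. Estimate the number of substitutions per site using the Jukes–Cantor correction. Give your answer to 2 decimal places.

0.23

d = −(3/4) ln(1 − 4p/3) = −0.75 ln(1 − 0.265333) = −0.75 ln(0.734667)
  = −0.75 × (-0.308338) = 0.231254 substitutions/site.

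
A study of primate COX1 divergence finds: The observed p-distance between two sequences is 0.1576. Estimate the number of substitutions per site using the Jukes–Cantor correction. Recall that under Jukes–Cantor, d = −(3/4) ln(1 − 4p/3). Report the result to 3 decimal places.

0.177

d = −(3/4) ln(1 − 4p/3) = −0.75 ln(1 − 0.210133) = −0.75 ln(0.789867)
  = −0.75 × (-0.235891) = 0.176918 substitutions/site.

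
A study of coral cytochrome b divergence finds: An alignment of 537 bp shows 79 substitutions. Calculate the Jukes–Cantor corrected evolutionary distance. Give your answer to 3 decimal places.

p = 79/537 ≈ 0.147114.
d = −(3/4) ln(1 − 4p/3) = −0.75 ln(1 − 0.196152) = −0.75 ln(0.803848)
  = −0.75 × (-0.218345) = 0.163759 substitutions/site.

0.164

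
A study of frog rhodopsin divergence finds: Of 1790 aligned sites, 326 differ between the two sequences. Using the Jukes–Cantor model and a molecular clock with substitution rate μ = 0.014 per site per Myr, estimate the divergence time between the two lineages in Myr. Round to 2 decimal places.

p = 326/1790 ≈ 0.182123.
d = −(3/4) ln(1 − 4p/3) = −0.75 ln(1 − 0.242831) = −0.75 ln(0.757169)
  = −0.75 × (-0.278169) = 0.208627 substitutions/site.
Under a molecular clock d = 2μt, so t = d/(2μ) = 0.208627 / (2 × 0.014) = 7.45 Myr.

7.45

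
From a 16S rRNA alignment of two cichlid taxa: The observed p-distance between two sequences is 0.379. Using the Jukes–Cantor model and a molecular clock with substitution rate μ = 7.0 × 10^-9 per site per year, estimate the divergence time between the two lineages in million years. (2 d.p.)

d = −(3/4) ln(1 − 4p/3) = −0.75 ln(1 − 0.505333) = −0.75 ln(0.494667)
  = −0.75 × (-0.703870) = 0.527903 substitutions/site.
Under a molecular clock d = 2μt, so t = d/(2μ) = 0.527903 / (2 × 7.0 × 10^-9) = 37.71 million years.

37.71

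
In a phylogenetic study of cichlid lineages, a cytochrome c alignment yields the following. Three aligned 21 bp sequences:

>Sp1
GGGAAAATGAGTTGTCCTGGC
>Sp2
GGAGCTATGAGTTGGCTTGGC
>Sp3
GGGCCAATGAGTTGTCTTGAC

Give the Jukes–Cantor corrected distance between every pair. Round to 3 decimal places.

Sp1–Sp2: 6/21 sites differ → p ≈ 0.285714, d = −0.75 ln(1 − 0.380952) = 0.359679 ≈ 0.360.
Sp1–Sp3: 4/21 sites differ → p ≈ 0.190476, d = −0.75 ln(1 − 0.253968) = 0.219740 ≈ 0.220.
Sp2–Sp3: 5/21 sites differ → p ≈ 0.238095, d = −0.75 ln(1 − 0.31746) = 0.286451 ≈ 0.286.

d(Sp1,Sp2) = 0.360, d(Sp1,Sp3) = 0.220, d(Sp2,Sp3) = 0.286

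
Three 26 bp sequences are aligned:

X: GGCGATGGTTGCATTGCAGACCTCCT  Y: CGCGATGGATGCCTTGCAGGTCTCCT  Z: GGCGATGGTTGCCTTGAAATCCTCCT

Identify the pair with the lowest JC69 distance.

X–Y: 5/26 differ, p = 0.192, d = 0.222.
X–Z: 4/26 differ, p = 0.154, d = 0.172.
Y–Z: 6/26 differ, p = 0.231, d = 0.276.
The smallest distance is between X and Z.

X and Z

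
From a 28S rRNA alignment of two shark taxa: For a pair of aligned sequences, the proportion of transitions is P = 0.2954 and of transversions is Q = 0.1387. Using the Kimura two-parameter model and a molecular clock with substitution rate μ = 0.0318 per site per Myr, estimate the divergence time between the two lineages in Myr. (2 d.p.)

11.56

Under the Kimura two-parameter model, d = −½ ln(1 − 2P − Q) − ¼ ln(1 − 2Q).
1 − 2P − Q = 0.2705, giving −½ ln(0.2705) = 0.653742.
1 − 2Q = 0.7226, giving −¼ ln(0.7226) = 0.081225.
d = 0.653742 + 0.081225 = 0.734967.
Under a molecular clock d = 2μt, so t = d/(2μ) = 0.734967 / (2 × 0.0318) = 11.56 Myr.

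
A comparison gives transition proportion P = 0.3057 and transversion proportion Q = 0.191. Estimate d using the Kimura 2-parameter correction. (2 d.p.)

Under the Kimura two-parameter model, d = −½ ln(1 − 2P − Q) − ¼ ln(1 − 2Q).
1 − 2P − Q = 0.1976, giving −½ ln(0.1976) = 0.810755.
1 − 2Q = 0.618, giving −¼ ln(0.618) = 0.120317.
d = 0.810755 + 0.120317 = 0.931072.

0.93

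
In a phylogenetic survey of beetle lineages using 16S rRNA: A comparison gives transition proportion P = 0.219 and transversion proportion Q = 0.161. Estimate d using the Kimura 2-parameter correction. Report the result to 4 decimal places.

Under the Kimura two-parameter model, d = −½ ln(1 − 2P − Q) − ¼ ln(1 − 2Q).
1 − 2P − Q = 0.401, giving −½ ln(0.401) = 0.456897.
1 − 2Q = 0.678, giving −¼ ln(0.678) = 0.097152.
d = 0.456897 + 0.097152 = 0.554049.

0.5540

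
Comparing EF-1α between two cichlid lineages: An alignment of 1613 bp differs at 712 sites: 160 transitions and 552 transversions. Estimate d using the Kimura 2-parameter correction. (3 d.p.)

P = 160/1613 ≈ 0.099194 and Q = 552/1613 ≈ 0.342219.
Under the Kimura two-parameter model, d = −½ ln(1 − 2P − Q) − ¼ ln(1 − 2Q).
1 − 2P − Q = 0.459393, giving −½ ln(0.459393) = 0.388925.
1 − 2Q = 0.315562, giving −¼ ln(0.315562) = 0.288350.
d = 0.388925 + 0.288350 = 0.677275.

0.677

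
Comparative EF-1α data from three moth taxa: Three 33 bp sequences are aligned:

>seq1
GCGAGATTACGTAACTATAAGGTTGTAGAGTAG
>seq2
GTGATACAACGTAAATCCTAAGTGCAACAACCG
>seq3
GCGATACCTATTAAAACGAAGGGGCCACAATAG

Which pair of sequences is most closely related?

seq2 and seq3

seq1–seq2: 16/33 differ, p = 0.485, d = 0.780.
seq1–seq3: 16/33 differ, p = 0.485, d = 0.780.
seq2–seq3: 13/33 differ, p = 0.394, d = 0.559.
The smallest distance is between seq2 and seq3.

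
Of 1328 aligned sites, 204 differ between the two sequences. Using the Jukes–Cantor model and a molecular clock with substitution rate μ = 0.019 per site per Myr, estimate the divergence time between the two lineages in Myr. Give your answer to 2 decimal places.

4.52

p = 204/1328 ≈ 0.153614.
d = −(3/4) ln(1 − 4p/3) = −0.75 ln(1 − 0.204819) = −0.75 ln(0.795181)
  = −0.75 × (-0.229186) = 0.171890 substitutions/site.
Under a molecular clock d = 2μt, so t = d/(2μ) = 0.171890 / (2 × 0.019) = 4.52 Myr.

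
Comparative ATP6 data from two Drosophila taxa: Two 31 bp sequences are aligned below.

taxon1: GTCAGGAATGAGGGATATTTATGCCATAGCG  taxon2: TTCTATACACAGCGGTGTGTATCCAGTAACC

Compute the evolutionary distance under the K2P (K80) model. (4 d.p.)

0.8749

Of 31 sites, 5 differences are transitions and 11 are transversions, so P = 5/31 ≈ 0.16129 and Q = 11/31 ≈ 0.354839.
Under the Kimura two-parameter model, d = −½ ln(1 − 2P − Q) − ¼ ln(1 − 2Q).
1 − 2P − Q = 0.322581, giving −½ ln(0.322581) = 0.565701.
1 − 2Q = 0.290322, giving −¼ ln(0.290322) = 0.309191.
d = 0.565701 + 0.309191 = 0.874892.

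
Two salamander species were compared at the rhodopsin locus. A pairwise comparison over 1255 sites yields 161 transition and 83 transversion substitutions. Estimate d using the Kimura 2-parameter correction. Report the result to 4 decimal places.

P = 161/1255 ≈ 0.128287 and Q = 83/1255 ≈ 0.066135.
Under the Kimura two-parameter model, d = −½ ln(1 − 2P − Q) − ¼ ln(1 − 2Q).
1 − 2P − Q = 0.677291, giving −½ ln(0.677291) = 0.194827.
1 − 2Q = 0.86773, giving −¼ ln(0.86773) = 0.035469.
d = 0.194827 + 0.035469 = 0.230296.

0.2303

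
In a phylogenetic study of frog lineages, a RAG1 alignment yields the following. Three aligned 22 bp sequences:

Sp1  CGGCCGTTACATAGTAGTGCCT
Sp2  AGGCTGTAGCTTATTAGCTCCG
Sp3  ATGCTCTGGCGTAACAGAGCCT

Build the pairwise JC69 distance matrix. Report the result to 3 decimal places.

d(Sp1,Sp2) = 0.591, d(Sp1,Sp3) = 0.699, d(Sp2,Sp3) = 0.591

Sp1–Sp2: 9/22 sites differ → p ≈ 0.409091, d = −0.75 ln(1 − 0.545455) = 0.591344 ≈ 0.591.
Sp1–Sp3: 10/22 sites differ → p ≈ 0.454545, d = −0.75 ln(1 − 0.60606) = 0.698667 ≈ 0.699.
Sp2–Sp3: 9/22 sites differ → p ≈ 0.409091, d = −0.75 ln(1 − 0.545455) = 0.591344 ≈ 0.591.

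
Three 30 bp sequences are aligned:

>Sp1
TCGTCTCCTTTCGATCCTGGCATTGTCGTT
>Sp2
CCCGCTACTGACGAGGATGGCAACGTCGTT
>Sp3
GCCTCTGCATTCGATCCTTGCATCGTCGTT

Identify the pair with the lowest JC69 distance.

Sp1 and Sp3

Sp1–Sp2: 11/30 differ, p = 0.367, d = 0.503.
Sp1–Sp3: 6/30 differ, p = 0.200, d = 0.233.
Sp2–Sp3: 11/30 differ, p = 0.367, d = 0.503.
The smallest distance is between Sp1 and Sp3.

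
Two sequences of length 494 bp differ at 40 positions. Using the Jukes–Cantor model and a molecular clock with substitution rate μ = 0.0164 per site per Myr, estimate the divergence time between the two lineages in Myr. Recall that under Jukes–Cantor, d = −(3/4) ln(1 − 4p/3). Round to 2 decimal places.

2.61

p = 40/494 ≈ 0.080972.
d = −(3/4) ln(1 − 4p/3) = −0.75 ln(1 − 0.107963) = −0.75 ln(0.892037)
  = −0.75 × (-0.114248) = 0.085686 substitutions/site.
Under a molecular clock d = 2μt, so t = d/(2μ) = 0.085686 / (2 × 0.0164) = 2.61 Myr.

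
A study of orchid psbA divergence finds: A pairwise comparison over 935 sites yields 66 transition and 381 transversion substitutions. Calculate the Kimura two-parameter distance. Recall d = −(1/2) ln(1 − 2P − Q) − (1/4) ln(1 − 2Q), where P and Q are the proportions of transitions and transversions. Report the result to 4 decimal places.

P = 66/935 ≈ 0.070588 and Q = 381/935 ≈ 0.407487.
Under the Kimura two-parameter model, d = −½ ln(1 − 2P − Q) − ¼ ln(1 − 2Q).
1 − 2P − Q = 0.451337, giving −½ ln(0.451337) = 0.397770.
1 − 2Q = 0.185026, giving −¼ ln(0.185026) = 0.421815.
d = 0.397770 + 0.421815 = 0.819585.

0.8196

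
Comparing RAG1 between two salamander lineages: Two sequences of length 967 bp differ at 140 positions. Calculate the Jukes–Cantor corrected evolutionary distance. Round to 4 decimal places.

p = 140/967 ≈ 0.144778.
d = −(3/4) ln(1 − 4p/3) = −0.75 ln(1 − 0.193037) = −0.75 ln(0.806963)
  = −0.75 × (-0.214477) = 0.160858 substitutions/site.

0.1609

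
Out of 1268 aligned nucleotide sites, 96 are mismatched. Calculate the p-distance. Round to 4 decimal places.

p = 96/1268 = 0.075709… ≈ 0.0757 (to 4 d.p.).

0.0757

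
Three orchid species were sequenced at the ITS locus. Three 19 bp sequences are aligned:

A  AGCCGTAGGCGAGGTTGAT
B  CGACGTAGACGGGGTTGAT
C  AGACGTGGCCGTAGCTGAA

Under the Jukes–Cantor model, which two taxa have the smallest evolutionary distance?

A–B: 4/19 differ, p = 0.211, d = 0.247.
A–C: 7/19 differ, p = 0.368, d = 0.507.
B–C: 7/19 differ, p = 0.368, d = 0.507.
The smallest distance is between A and B.

A and B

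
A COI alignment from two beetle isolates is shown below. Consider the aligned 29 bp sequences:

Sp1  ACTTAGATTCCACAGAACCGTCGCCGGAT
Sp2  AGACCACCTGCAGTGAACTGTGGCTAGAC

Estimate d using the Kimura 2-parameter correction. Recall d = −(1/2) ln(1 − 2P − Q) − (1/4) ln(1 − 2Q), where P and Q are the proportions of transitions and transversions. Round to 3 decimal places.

0.911

Of 29 sites, 7 differences are transitions and 8 are transversions, so P = 7/29 ≈ 0.241379 and Q = 8/29 ≈ 0.275862.
Under the Kimura two-parameter model, d = −½ ln(1 − 2P − Q) − ¼ ln(1 − 2Q).
1 − 2P − Q = 0.24138, giving −½ ln(0.24138) = 0.710691.
1 − 2Q = 0.448276, giving −¼ ln(0.448276) = 0.200587.
d = 0.710691 + 0.200587 = 0.911278.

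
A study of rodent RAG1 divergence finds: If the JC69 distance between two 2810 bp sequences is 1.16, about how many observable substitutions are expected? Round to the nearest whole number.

1659

Invert JC69: p = (3/4)(1 − e^(−4d/3)) = 0.75 × (1 − e^(-1.546667)) = 0.75 × (1 − 0.212957) = 0.590282.
Expected differing sites = pL ≈ 0.590282 × 2810 = 1658.69242 ≈ 1659.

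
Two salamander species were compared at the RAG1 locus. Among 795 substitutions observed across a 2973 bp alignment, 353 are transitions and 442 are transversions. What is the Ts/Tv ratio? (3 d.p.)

R = 353/442 = 0.798642… ≈ 0.799 (to 3 d.p.).

0.799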